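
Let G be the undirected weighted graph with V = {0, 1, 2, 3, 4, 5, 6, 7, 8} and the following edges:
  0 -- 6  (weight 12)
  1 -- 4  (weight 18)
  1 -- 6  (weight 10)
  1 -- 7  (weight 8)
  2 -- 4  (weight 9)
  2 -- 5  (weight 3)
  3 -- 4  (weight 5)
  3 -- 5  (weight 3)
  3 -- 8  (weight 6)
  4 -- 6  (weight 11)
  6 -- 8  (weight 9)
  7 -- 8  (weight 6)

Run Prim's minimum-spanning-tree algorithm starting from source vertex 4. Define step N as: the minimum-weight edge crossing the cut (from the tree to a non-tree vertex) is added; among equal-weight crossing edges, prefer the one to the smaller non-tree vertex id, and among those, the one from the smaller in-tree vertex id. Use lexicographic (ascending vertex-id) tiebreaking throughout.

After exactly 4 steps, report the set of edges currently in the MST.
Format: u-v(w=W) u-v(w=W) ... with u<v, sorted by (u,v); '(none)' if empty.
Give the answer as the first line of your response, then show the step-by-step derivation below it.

2-5(w=3) 3-4(w=5) 3-5(w=3) 3-8(w=6)

step 1: add edge 3-4 (w=5); MST = {3-4(w=5)}
step 2: add edge 3-5 (w=3); MST = {3-4(w=5) 3-5(w=3)}
step 3: add edge 2-5 (w=3); MST = {2-5(w=3) 3-4(w=5) 3-5(w=3)}
step 4: add edge 3-8 (w=6); MST = {2-5(w=3) 3-4(w=5) 3-5(w=3) 3-8(w=6)}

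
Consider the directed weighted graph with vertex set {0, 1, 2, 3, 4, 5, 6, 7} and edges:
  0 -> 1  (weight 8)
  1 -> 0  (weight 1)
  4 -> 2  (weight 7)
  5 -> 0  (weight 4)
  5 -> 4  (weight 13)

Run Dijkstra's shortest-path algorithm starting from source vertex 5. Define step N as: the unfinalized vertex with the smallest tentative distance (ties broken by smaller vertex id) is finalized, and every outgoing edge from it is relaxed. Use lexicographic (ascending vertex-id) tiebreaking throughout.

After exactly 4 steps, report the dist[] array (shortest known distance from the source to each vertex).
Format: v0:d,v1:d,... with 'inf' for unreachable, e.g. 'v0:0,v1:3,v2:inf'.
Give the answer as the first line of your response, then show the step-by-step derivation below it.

v0:4,v1:12,v2:20,v3:inf,v4:13,v5:0,v6:inf,v7:inf

step 1: dist = v0:4,v1:inf,v2:inf,v3:inf,v4:13,v5:0,v6:inf,v7:inf
step 2: dist = v0:4,v1:12,v2:inf,v3:inf,v4:13,v5:0,v6:inf,v7:inf
step 3: dist = v0:4,v1:12,v2:inf,v3:inf,v4:13,v5:0,v6:inf,v7:inf
step 4: dist = v0:4,v1:12,v2:20,v3:inf,v4:13,v5:0,v6:inf,v7:inf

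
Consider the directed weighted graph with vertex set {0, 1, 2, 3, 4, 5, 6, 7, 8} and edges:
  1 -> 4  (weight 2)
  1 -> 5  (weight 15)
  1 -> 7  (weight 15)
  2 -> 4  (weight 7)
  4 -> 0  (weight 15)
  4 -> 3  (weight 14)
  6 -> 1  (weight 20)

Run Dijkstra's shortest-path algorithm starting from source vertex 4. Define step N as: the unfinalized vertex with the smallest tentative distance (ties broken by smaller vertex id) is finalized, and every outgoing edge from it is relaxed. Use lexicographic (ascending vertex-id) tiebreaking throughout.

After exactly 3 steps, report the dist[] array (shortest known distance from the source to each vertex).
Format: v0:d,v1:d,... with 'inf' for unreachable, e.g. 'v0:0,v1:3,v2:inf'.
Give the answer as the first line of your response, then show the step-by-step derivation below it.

v0:15,v1:inf,v2:inf,v3:14,v4:0,v5:inf,v6:inf,v7:inf,v8:inf

step 1: dist = v0:15,v1:inf,v2:inf,v3:14,v4:0,v5:inf,v6:inf,v7:inf,v8:inf
step 2: dist = v0:15,v1:inf,v2:inf,v3:14,v4:0,v5:inf,v6:inf,v7:inf,v8:inf
step 3: dist = v0:15,v1:inf,v2:inf,v3:14,v4:0,v5:inf,v6:inf,v7:inf,v8:inf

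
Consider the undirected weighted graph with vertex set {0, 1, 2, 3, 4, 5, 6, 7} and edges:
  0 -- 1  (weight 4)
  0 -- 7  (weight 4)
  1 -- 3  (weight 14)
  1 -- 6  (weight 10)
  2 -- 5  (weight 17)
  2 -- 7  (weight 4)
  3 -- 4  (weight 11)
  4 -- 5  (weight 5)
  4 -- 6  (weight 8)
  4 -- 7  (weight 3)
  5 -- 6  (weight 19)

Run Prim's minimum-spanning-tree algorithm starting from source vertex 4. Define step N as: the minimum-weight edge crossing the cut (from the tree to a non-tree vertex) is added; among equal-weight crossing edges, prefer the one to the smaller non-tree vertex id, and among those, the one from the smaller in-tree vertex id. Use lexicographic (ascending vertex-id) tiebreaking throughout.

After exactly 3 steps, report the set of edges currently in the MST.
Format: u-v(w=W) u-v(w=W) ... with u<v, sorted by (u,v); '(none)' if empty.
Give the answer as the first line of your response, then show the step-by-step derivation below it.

0-1(w=4) 0-7(w=4) 4-7(w=3)

step 1: add edge 4-7 (w=3); MST = {4-7(w=3)}
step 2: add edge 0-7 (w=4); MST = {0-7(w=4) 4-7(w=3)}
step 3: add edge 0-1 (w=4); MST = {0-1(w=4) 0-7(w=4) 4-7(w=3)}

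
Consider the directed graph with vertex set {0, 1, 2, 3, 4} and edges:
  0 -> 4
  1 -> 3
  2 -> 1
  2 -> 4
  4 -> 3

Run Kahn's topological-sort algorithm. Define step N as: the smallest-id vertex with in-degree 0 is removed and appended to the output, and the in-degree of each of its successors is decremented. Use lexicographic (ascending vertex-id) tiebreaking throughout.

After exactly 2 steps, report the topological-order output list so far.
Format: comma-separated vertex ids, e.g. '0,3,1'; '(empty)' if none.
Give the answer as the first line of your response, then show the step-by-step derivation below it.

0,2

step 1: output 0; order=[0]; indeg=(0,1,0,2,1)
step 2: output 2; order=[0,2]; indeg=(0,0,0,2,0)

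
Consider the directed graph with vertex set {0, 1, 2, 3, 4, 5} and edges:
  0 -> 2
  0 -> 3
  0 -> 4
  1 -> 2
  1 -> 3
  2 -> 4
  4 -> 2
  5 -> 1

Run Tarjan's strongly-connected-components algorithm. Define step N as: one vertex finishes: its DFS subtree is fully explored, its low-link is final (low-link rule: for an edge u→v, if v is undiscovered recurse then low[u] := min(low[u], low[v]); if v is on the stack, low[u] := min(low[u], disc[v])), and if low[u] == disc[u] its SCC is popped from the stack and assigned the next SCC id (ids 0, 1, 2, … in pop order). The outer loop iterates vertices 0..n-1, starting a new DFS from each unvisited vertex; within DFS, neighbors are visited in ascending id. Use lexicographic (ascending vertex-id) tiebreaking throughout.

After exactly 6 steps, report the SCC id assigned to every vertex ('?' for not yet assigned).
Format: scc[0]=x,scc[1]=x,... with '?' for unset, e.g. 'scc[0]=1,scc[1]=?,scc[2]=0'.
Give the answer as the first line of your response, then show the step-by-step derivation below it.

scc[0]=2,scc[1]=3,scc[2]=0,scc[3]=1,scc[4]=0,scc[5]=4

step 1: low=(low[0]=0,low[1]=?,low[2]=1,low[3]=?,low[4]=1,low[5]=?); scc=(scc[0]=?,scc[1]=?,scc[2]=?,scc[3]=?,scc[4]=?,scc[5]=?)
step 2: low=(low[0]=0,low[1]=?,low[2]=1,low[3]=?,low[4]=1,low[5]=?); scc=(scc[0]=?,scc[1]=?,scc[2]=0,scc[3]=?,scc[4]=0,scc[5]=?)
step 3: low=(low[0]=0,low[1]=?,low[2]=1,low[3]=3,low[4]=1,low[5]=?); scc=(scc[0]=?,scc[1]=?,scc[2]=0,scc[3]=1,scc[4]=0,scc[5]=?)
step 4: low=(low[0]=0,low[1]=?,low[2]=1,low[3]=3,low[4]=1,low[5]=?); scc=(scc[0]=2,scc[1]=?,scc[2]=0,scc[3]=1,scc[4]=0,scc[5]=?)
step 5: low=(low[0]=0,low[1]=4,low[2]=1,low[3]=3,low[4]=1,low[5]=?); scc=(scc[0]=2,scc[1]=3,scc[2]=0,scc[3]=1,scc[4]=0,scc[5]=?)
step 6: low=(low[0]=0,low[1]=4,low[2]=1,low[3]=3,low[4]=1,low[5]=5); scc=(scc[0]=2,scc[1]=3,scc[2]=0,scc[3]=1,scc[4]=0,scc[5]=4)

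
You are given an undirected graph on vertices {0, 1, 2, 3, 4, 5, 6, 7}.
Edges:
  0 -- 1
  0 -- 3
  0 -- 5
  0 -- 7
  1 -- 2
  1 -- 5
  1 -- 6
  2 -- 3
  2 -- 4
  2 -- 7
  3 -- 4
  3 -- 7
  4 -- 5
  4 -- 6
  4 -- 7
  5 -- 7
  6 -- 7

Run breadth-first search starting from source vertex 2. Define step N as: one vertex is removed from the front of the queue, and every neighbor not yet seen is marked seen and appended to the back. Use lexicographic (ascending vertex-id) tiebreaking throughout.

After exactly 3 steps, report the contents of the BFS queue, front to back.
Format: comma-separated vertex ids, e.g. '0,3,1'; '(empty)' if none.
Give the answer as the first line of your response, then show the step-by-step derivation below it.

4,7,0,5,6

step 1: dequeue 2; queue=[1,3,4,7]; order=2
step 2: dequeue 1; queue=[3,4,7,0,5,6]; order=2,1
step 3: dequeue 3; queue=[4,7,0,5,6]; order=2,1,3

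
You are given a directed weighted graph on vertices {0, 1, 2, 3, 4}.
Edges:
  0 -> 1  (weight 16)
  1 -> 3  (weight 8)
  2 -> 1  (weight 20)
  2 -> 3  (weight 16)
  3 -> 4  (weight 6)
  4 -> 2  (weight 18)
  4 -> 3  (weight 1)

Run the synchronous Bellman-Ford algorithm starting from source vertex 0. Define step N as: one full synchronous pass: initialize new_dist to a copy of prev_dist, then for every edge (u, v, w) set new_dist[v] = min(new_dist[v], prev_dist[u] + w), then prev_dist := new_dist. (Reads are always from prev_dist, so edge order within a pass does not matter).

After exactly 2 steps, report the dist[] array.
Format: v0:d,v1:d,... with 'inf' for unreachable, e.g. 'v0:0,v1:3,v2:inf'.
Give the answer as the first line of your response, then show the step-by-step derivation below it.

v0:0,v1:16,v2:inf,v3:24,v4:inf

step 1: dist = v0:0,v1:16,v2:inf,v3:inf,v4:inf
step 2: dist = v0:0,v1:16,v2:inf,v3:24,v4:inf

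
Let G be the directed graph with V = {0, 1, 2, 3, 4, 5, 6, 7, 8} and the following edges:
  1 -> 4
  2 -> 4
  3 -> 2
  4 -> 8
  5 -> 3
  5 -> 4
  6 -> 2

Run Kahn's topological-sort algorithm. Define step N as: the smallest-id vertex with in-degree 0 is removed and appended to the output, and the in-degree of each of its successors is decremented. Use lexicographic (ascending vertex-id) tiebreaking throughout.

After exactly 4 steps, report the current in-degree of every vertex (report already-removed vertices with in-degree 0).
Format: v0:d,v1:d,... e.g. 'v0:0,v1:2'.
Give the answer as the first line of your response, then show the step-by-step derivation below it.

v0:0,v1:0,v2:1,v3:0,v4:1,v5:0,v6:0,v7:0,v8:1

step 1: output 0; order=[0]; indeg=(0,0,2,1,3,0,0,0,1)
step 2: output 1; order=[0,1]; indeg=(0,0,2,1,2,0,0,0,1)
step 3: output 5; order=[0,1,5]; indeg=(0,0,2,0,1,0,0,0,1)
step 4: output 3; order=[0,1,5,3]; indeg=(0,0,1,0,1,0,0,0,1)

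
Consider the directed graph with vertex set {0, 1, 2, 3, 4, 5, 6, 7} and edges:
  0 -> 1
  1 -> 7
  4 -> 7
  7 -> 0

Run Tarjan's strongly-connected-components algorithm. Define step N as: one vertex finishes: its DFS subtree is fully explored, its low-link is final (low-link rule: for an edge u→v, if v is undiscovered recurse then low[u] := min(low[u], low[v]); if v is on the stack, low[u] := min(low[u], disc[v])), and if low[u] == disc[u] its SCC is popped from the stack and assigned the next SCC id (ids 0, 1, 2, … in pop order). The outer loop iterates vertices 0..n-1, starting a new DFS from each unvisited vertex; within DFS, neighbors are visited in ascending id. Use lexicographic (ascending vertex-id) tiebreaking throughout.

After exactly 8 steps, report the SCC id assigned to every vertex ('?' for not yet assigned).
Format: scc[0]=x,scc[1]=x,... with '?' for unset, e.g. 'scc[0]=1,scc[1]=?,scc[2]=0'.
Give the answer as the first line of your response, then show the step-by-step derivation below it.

scc[0]=0,scc[1]=0,scc[2]=1,scc[3]=2,scc[4]=3,scc[5]=4,scc[6]=5,scc[7]=0

step 1: low=(low[0]=0,low[1]=1,low[2]=?,low[3]=?,low[4]=?,low[5]=?,low[6]=?,low[7]=0); scc=(scc[0]=?,scc[1]=?,scc[2]=?,scc[3]=?,scc[4]=?,scc[5]=?,scc[6]=?,scc[7]=?)
step 2: low=(low[0]=0,low[1]=0,low[2]=?,low[3]=?,low[4]=?,low[5]=?,low[6]=?,low[7]=0); scc=(scc[0]=?,scc[1]=?,scc[2]=?,scc[3]=?,scc[4]=?,scc[5]=?,scc[6]=?,scc[7]=?)
step 3: low=(low[0]=0,low[1]=0,low[2]=?,low[3]=?,low[4]=?,low[5]=?,low[6]=?,low[7]=0); scc=(scc[0]=0,scc[1]=0,scc[2]=?,scc[3]=?,scc[4]=?,scc[5]=?,scc[6]=?,scc[7]=0)
step 4: low=(low[0]=0,low[1]=0,low[2]=3,low[3]=?,low[4]=?,low[5]=?,low[6]=?,low[7]=0); scc=(scc[0]=0,scc[1]=0,scc[2]=1,scc[3]=?,scc[4]=?,scc[5]=?,scc[6]=?,scc[7]=0)
step 5: low=(low[0]=0,low[1]=0,low[2]=3,low[3]=4,low[4]=?,low[5]=?,low[6]=?,low[7]=0); scc=(scc[0]=0,scc[1]=0,scc[2]=1,scc[3]=2,scc[4]=?,scc[5]=?,scc[6]=?,scc[7]=0)
step 6: low=(low[0]=0,low[1]=0,low[2]=3,low[3]=4,low[4]=5,low[5]=?,low[6]=?,low[7]=0); scc=(scc[0]=0,scc[1]=0,scc[2]=1,scc[3]=2,scc[4]=3,scc[5]=?,scc[6]=?,scc[7]=0)
step 7: low=(low[0]=0,low[1]=0,low[2]=3,low[3]=4,low[4]=5,low[5]=6,low[6]=?,low[7]=0); scc=(scc[0]=0,scc[1]=0,scc[2]=1,scc[3]=2,scc[4]=3,scc[5]=4,scc[6]=?,scc[7]=0)
step 8: low=(low[0]=0,low[1]=0,low[2]=3,low[3]=4,low[4]=5,low[5]=6,low[6]=7,low[7]=0); scc=(scc[0]=0,scc[1]=0,scc[2]=1,scc[3]=2,scc[4]=3,scc[5]=4,scc[6]=5,scc[7]=0)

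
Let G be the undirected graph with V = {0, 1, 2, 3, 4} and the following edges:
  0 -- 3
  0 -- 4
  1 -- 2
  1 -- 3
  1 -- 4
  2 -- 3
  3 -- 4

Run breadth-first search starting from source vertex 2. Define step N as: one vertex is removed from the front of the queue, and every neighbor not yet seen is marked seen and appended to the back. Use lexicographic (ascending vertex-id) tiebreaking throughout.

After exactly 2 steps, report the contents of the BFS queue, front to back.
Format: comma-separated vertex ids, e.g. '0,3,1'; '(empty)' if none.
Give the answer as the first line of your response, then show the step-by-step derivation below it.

3,4

step 1: dequeue 2; queue=[1,3]; order=2
step 2: dequeue 1; queue=[3,4]; order=2,1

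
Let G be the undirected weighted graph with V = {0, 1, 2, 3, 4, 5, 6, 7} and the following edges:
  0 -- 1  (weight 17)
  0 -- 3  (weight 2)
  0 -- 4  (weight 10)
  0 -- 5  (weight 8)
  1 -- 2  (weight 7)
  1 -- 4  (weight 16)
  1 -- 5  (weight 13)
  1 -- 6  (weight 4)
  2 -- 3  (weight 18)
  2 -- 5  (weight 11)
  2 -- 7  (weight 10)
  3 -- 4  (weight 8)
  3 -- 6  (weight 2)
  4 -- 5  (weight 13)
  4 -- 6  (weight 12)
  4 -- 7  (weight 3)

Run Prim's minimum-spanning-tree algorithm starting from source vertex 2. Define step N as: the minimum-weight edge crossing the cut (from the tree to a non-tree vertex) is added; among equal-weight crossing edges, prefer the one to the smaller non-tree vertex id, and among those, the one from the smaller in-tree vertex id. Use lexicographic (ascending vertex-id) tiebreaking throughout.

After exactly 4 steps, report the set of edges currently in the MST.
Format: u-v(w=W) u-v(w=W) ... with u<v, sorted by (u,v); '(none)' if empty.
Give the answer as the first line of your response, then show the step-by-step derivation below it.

0-3(w=2) 1-2(w=7) 1-6(w=4) 3-6(w=2)

step 1: add edge 1-2 (w=7); MST = {1-2(w=7)}
step 2: add edge 1-6 (w=4); MST = {1-2(w=7) 1-6(w=4)}
step 3: add edge 3-6 (w=2); MST = {1-2(w=7) 1-6(w=4) 3-6(w=2)}
step 4: add edge 0-3 (w=2); MST = {0-3(w=2) 1-2(w=7) 1-6(w=4) 3-6(w=2)}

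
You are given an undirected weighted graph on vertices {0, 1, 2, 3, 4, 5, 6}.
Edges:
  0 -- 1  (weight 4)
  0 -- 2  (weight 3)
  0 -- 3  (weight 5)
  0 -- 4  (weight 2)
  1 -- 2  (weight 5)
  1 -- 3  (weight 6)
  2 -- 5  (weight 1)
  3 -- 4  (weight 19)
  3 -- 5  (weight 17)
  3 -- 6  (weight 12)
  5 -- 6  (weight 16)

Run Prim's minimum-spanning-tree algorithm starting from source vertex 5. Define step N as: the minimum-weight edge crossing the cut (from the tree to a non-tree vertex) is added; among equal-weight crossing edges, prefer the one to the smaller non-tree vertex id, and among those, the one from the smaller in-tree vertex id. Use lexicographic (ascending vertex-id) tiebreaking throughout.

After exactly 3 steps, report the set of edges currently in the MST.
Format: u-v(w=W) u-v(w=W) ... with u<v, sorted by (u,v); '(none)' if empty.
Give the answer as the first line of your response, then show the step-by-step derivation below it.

0-2(w=3) 0-4(w=2) 2-5(w=1)

step 1: add edge 2-5 (w=1); MST = {2-5(w=1)}
step 2: add edge 0-2 (w=3); MST = {0-2(w=3) 2-5(w=1)}
step 3: add edge 0-4 (w=2); MST = {0-2(w=3) 0-4(w=2) 2-5(w=1)}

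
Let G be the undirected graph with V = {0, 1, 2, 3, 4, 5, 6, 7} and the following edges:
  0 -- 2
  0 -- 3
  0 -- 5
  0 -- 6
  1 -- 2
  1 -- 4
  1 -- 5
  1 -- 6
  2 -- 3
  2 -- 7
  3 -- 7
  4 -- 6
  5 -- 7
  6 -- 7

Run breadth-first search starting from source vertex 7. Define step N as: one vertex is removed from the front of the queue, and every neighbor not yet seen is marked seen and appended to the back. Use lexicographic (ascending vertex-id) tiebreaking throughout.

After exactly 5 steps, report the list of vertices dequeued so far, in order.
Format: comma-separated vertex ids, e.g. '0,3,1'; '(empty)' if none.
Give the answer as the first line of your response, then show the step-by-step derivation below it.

7,2,3,5,6

step 1: dequeue 7; queue=[2,3,5,6]; order=7
step 2: dequeue 2; queue=[3,5,6,0,1]; order=7,2
step 3: dequeue 3; queue=[5,6,0,1]; order=7,2,3
step 4: dequeue 5; queue=[6,0,1]; order=7,2,3,5
step 5: dequeue 6; queue=[0,1,4]; order=7,2,3,5,6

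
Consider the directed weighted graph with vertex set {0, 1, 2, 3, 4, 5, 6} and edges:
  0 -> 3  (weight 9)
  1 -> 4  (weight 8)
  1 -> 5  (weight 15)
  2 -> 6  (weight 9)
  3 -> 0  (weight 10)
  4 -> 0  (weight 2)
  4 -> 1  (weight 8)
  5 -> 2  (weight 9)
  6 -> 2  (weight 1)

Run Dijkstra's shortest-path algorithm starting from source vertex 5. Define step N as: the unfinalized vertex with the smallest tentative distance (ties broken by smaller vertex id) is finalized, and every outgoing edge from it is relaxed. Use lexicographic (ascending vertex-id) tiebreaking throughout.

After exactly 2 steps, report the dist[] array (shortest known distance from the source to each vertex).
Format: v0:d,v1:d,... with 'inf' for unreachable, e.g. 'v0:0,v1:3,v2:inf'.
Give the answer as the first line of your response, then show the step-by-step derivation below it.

v0:inf,v1:inf,v2:9,v3:inf,v4:inf,v5:0,v6:18

step 1: dist = v0:inf,v1:inf,v2:9,v3:inf,v4:inf,v5:0,v6:inf
step 2: dist = v0:inf,v1:inf,v2:9,v3:inf,v4:inf,v5:0,v6:18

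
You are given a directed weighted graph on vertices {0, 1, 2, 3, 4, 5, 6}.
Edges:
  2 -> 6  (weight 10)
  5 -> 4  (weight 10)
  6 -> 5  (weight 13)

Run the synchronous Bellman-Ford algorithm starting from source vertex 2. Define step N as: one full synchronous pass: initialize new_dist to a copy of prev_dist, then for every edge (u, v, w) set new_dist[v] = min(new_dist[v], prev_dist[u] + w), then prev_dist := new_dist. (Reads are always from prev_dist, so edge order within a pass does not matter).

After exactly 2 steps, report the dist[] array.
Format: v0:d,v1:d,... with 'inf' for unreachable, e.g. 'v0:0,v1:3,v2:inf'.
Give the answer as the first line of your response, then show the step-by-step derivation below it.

v0:inf,v1:inf,v2:0,v3:inf,v4:inf,v5:23,v6:10

step 1: dist = v0:inf,v1:inf,v2:0,v3:inf,v4:inf,v5:inf,v6:10
step 2: dist = v0:inf,v1:inf,v2:0,v3:inf,v4:inf,v5:23,v6:10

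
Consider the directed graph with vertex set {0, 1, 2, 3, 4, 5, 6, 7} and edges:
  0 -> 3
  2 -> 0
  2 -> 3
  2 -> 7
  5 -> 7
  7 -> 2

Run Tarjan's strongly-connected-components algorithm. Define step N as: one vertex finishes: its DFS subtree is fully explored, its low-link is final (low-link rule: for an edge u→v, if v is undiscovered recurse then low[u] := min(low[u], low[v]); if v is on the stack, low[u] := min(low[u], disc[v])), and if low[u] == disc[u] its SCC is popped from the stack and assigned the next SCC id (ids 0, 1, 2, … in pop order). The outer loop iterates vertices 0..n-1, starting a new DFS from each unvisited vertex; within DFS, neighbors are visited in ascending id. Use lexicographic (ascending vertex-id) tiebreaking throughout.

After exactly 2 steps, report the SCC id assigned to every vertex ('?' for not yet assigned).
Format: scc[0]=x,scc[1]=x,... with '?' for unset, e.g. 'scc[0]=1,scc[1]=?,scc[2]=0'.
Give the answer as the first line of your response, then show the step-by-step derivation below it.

scc[0]=1,scc[1]=?,scc[2]=?,scc[3]=0,scc[4]=?,scc[5]=?,scc[6]=?,scc[7]=?

step 1: low=(low[0]=0,low[1]=?,low[2]=?,low[3]=1,low[4]=?,low[5]=?,low[6]=?,low[7]=?); scc=(scc[0]=?,scc[1]=?,scc[2]=?,scc[3]=0,scc[4]=?,scc[5]=?,scc[6]=?,scc[7]=?)
step 2: low=(low[0]=0,low[1]=?,low[2]=?,low[3]=1,low[4]=?,low[5]=?,low[6]=?,low[7]=?); scc=(scc[0]=1,scc[1]=?,scc[2]=?,scc[3]=0,scc[4]=?,scc[5]=?,scc[6]=?,scc[7]=?)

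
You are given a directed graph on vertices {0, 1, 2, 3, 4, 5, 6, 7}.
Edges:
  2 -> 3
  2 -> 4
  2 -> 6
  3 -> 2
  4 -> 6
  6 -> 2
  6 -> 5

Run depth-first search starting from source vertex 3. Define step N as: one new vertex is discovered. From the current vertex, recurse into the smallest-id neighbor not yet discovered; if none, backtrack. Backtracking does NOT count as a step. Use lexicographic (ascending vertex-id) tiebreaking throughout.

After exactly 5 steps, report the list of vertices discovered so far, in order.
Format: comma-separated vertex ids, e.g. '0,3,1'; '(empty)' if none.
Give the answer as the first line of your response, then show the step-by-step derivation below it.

3,2,4,6,5

step 1: discover 3; path=3; order=3
step 2: discover 2; path=3>2; order=3,2
step 3: discover 4; path=3>2>4; order=3,2,4
step 4: discover 6; path=3>2>4>6; order=3,2,4,6
step 5: discover 5; path=3>2>4>6>5; order=3,2,4,6,5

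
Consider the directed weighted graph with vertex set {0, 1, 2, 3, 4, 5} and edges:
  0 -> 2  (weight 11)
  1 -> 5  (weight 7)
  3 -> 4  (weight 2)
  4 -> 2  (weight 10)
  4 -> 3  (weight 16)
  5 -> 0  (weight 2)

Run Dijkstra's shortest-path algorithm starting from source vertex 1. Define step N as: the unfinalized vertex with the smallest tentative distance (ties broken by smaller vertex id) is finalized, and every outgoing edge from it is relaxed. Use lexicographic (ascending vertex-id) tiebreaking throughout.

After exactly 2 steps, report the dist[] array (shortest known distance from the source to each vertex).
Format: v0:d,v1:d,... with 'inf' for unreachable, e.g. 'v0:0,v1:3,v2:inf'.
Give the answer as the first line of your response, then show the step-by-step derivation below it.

v0:9,v1:0,v2:inf,v3:inf,v4:inf,v5:7

step 1: dist = v0:inf,v1:0,v2:inf,v3:inf,v4:inf,v5:7
step 2: dist = v0:9,v1:0,v2:inf,v3:inf,v4:inf,v5:7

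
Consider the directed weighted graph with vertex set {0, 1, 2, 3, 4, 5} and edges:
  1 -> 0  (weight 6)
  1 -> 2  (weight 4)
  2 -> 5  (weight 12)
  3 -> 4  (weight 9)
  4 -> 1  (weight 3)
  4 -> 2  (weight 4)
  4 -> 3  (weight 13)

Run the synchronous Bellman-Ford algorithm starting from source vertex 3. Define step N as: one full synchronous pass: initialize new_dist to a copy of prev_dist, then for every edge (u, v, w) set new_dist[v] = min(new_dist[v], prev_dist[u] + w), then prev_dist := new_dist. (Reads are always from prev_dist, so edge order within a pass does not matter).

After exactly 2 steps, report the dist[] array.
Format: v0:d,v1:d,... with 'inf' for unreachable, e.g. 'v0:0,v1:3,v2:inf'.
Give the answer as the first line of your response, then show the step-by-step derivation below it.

v0:inf,v1:12,v2:13,v3:0,v4:9,v5:inf

step 1: dist = v0:inf,v1:inf,v2:inf,v3:0,v4:9,v5:inf
step 2: dist = v0:inf,v1:12,v2:13,v3:0,v4:9,v5:inf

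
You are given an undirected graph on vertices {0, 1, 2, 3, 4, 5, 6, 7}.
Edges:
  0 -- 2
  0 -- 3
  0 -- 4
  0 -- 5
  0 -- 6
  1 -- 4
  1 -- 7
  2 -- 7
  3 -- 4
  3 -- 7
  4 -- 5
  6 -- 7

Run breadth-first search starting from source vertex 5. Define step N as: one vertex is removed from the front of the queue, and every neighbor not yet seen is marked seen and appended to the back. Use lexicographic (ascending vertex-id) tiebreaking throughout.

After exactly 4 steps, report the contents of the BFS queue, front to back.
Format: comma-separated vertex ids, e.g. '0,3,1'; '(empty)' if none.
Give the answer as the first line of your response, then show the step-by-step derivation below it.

3,6,1,7

step 1: dequeue 5; queue=[0,4]; order=5
step 2: dequeue 0; queue=[4,2,3,6]; order=5,0
step 3: dequeue 4; queue=[2,3,6,1]; order=5,0,4
step 4: dequeue 2; queue=[3,6,1,7]; order=5,0,4,2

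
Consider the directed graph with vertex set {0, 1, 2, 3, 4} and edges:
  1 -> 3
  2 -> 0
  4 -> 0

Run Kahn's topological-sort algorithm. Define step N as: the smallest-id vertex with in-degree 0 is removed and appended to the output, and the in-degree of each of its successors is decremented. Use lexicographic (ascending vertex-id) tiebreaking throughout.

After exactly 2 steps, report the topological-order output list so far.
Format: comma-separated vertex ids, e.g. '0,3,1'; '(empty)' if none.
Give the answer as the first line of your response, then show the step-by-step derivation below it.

1,2

step 1: output 1; order=[1]; indeg=(2,0,0,0,0)
step 2: output 2; order=[1,2]; indeg=(1,0,0,0,0)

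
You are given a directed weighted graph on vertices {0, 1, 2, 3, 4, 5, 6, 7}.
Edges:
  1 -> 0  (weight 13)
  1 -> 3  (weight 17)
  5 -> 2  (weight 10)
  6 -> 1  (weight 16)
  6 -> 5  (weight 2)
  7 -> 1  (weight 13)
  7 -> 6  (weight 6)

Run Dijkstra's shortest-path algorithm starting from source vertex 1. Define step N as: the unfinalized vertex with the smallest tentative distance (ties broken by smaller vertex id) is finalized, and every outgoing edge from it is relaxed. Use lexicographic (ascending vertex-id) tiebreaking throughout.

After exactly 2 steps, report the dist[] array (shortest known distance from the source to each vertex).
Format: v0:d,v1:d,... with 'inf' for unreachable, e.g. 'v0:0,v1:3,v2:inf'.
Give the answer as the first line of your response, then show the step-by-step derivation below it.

v0:13,v1:0,v2:inf,v3:17,v4:inf,v5:inf,v6:inf,v7:inf

step 1: dist = v0:13,v1:0,v2:inf,v3:17,v4:inf,v5:inf,v6:inf,v7:inf
step 2: dist = v0:13,v1:0,v2:inf,v3:17,v4:inf,v5:inf,v6:inf,v7:inf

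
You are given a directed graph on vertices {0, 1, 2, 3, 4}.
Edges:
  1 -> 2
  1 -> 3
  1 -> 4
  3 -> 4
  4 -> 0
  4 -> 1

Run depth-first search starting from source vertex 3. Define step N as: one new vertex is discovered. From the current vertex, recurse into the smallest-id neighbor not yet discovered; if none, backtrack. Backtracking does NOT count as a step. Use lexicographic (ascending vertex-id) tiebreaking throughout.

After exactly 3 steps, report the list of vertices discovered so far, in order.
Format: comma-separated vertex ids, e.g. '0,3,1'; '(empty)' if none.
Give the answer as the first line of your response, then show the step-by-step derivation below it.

3,4,0

step 1: discover 3; path=3; order=3
step 2: discover 4; path=3>4; order=3,4
step 3: discover 0; path=3>4>0; order=3,4,0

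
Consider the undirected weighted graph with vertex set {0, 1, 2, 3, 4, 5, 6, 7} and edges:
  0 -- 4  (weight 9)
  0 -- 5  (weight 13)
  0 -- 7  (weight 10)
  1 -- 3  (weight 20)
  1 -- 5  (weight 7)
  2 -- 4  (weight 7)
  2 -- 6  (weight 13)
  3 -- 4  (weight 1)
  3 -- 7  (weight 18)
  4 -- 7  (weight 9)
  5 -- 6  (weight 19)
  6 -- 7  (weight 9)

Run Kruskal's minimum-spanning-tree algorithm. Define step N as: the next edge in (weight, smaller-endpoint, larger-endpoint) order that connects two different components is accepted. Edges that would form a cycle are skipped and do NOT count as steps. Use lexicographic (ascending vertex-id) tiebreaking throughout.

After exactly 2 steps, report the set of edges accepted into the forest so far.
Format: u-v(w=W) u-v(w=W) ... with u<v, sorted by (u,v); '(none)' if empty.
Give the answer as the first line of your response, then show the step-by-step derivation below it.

1-5(w=7) 3-4(w=1)

step 1: add edge 3-4 (w=1); MST = {3-4(w=1)}
step 2: add edge 1-5 (w=7); MST = {1-5(w=7) 3-4(w=1)}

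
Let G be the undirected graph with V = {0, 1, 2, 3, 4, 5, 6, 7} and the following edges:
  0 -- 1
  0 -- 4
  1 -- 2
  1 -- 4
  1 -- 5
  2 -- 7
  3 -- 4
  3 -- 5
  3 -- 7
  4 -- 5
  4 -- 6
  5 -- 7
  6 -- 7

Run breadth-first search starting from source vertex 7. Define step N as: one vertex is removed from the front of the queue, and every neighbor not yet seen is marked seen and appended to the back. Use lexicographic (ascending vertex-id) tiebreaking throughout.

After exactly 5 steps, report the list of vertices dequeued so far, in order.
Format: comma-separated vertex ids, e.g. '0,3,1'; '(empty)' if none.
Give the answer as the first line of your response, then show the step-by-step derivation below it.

7,2,3,5,6

step 1: dequeue 7; queue=[2,3,5,6]; order=7
step 2: dequeue 2; queue=[3,5,6,1]; order=7,2
step 3: dequeue 3; queue=[5,6,1,4]; order=7,2,3
step 4: dequeue 5; queue=[6,1,4]; order=7,2,3,5
step 5: dequeue 6; queue=[1,4]; order=7,2,3,5,6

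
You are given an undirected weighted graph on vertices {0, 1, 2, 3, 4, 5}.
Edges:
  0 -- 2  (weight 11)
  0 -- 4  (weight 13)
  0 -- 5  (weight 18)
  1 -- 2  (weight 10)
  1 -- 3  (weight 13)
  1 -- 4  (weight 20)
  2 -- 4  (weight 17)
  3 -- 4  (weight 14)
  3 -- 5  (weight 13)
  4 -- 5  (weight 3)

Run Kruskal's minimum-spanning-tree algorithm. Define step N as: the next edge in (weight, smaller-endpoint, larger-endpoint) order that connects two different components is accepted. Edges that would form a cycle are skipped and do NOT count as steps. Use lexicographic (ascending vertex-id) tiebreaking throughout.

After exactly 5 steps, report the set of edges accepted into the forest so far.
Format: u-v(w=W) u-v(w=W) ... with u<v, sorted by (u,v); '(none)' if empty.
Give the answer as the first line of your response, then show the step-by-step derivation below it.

0-2(w=11) 0-4(w=13) 1-2(w=10) 1-3(w=13) 4-5(w=3)

step 1: add edge 4-5 (w=3); MST = {4-5(w=3)}
step 2: add edge 1-2 (w=10); MST = {1-2(w=10) 4-5(w=3)}
step 3: add edge 0-2 (w=11); MST = {0-2(w=11) 1-2(w=10) 4-5(w=3)}
step 4: add edge 0-4 (w=13); MST = {0-2(w=11) 0-4(w=13) 1-2(w=10) 4-5(w=3)}
step 5: add edge 1-3 (w=13); MST = {0-2(w=11) 0-4(w=13) 1-2(w=10) 1-3(w=13) 4-5(w=3)}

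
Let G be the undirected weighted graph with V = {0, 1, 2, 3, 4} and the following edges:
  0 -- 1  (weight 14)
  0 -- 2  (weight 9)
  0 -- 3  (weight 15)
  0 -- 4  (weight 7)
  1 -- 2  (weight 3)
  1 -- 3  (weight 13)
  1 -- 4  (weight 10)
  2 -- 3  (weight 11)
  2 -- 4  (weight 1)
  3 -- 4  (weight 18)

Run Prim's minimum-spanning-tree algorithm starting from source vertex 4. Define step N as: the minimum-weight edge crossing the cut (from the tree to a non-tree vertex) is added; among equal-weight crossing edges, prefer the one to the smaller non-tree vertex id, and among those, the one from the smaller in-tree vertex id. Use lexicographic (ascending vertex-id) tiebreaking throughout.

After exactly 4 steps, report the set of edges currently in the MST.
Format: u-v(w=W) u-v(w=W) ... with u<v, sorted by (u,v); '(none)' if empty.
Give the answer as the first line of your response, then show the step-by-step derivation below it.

0-4(w=7) 1-2(w=3) 2-3(w=11) 2-4(w=1)

step 1: add edge 2-4 (w=1); MST = {2-4(w=1)}
step 2: add edge 1-2 (w=3); MST = {1-2(w=3) 2-4(w=1)}
step 3: add edge 0-4 (w=7); MST = {0-4(w=7) 1-2(w=3) 2-4(w=1)}
step 4: add edge 2-3 (w=11); MST = {0-4(w=7) 1-2(w=3) 2-3(w=11) 2-4(w=1)}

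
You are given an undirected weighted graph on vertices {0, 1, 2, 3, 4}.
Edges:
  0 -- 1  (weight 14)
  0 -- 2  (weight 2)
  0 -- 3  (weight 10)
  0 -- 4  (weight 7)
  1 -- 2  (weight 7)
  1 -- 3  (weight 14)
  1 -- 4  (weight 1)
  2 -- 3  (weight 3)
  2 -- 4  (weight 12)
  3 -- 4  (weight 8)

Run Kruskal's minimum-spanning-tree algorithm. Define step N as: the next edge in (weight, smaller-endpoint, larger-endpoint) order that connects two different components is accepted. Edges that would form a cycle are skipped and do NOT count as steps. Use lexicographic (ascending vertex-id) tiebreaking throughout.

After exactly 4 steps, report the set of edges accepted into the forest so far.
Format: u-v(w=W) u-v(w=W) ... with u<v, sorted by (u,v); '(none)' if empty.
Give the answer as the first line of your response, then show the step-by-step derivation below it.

0-2(w=2) 0-4(w=7) 1-4(w=1) 2-3(w=3)

step 1: add edge 1-4 (w=1); MST = {1-4(w=1)}
step 2: add edge 0-2 (w=2); MST = {0-2(w=2) 1-4(w=1)}
step 3: add edge 2-3 (w=3); MST = {0-2(w=2) 1-4(w=1) 2-3(w=3)}
step 4: add edge 0-4 (w=7); MST = {0-2(w=2) 0-4(w=7) 1-4(w=1) 2-3(w=3)}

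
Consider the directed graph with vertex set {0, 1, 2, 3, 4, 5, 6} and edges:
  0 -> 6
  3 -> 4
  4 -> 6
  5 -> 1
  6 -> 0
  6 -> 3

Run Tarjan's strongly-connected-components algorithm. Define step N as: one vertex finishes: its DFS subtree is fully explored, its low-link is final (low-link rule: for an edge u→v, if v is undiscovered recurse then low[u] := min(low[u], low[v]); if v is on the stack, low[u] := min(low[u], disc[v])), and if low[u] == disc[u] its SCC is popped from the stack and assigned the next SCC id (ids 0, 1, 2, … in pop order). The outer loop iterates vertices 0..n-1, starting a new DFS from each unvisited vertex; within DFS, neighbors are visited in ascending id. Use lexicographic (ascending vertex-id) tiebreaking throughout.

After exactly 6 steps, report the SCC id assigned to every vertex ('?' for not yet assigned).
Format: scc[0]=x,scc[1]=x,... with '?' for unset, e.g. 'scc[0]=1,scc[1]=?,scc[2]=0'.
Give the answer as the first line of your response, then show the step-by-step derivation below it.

scc[0]=0,scc[1]=1,scc[2]=2,scc[3]=0,scc[4]=0,scc[5]=?,scc[6]=0

step 1: low=(low[0]=0,low[1]=?,low[2]=?,low[3]=2,low[4]=1,low[5]=?,low[6]=0); scc=(scc[0]=?,scc[1]=?,scc[2]=?,scc[3]=?,scc[4]=?,scc[5]=?,scc[6]=?)
step 2: low=(low[0]=0,low[1]=?,low[2]=?,low[3]=1,low[4]=1,low[5]=?,low[6]=0); scc=(scc[0]=?,scc[1]=?,scc[2]=?,scc[3]=?,scc[4]=?,scc[5]=?,scc[6]=?)
step 3: low=(low[0]=0,low[1]=?,low[2]=?,low[3]=1,low[4]=1,low[5]=?,low[6]=0); scc=(scc[0]=?,scc[1]=?,scc[2]=?,scc[3]=?,scc[4]=?,scc[5]=?,scc[6]=?)
step 4: low=(low[0]=0,low[1]=?,low[2]=?,low[3]=1,low[4]=1,low[5]=?,low[6]=0); scc=(scc[0]=0,scc[1]=?,scc[2]=?,scc[3]=0,scc[4]=0,scc[5]=?,scc[6]=0)
step 5: low=(low[0]=0,low[1]=4,low[2]=?,low[3]=1,low[4]=1,low[5]=?,low[6]=0); scc=(scc[0]=0,scc[1]=1,scc[2]=?,scc[3]=0,scc[4]=0,scc[5]=?,scc[6]=0)
step 6: low=(low[0]=0,low[1]=4,low[2]=5,low[3]=1,low[4]=1,low[5]=?,low[6]=0); scc=(scc[0]=0,scc[1]=1,scc[2]=2,scc[3]=0,scc[4]=0,scc[5]=?,scc[6]=0)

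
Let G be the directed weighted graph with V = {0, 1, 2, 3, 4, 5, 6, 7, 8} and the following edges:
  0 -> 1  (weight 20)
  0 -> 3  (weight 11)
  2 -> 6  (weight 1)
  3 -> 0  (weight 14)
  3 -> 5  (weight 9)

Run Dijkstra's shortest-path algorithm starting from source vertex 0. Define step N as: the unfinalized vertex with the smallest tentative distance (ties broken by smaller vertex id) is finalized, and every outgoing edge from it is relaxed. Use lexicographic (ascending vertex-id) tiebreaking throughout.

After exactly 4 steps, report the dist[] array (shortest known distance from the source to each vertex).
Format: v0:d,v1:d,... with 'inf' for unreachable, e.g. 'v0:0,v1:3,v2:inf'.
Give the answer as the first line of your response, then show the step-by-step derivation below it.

v0:0,v1:20,v2:inf,v3:11,v4:inf,v5:20,v6:inf,v7:inf,v8:inf

step 1: dist = v0:0,v1:20,v2:inf,v3:11,v4:inf,v5:inf,v6:inf,v7:inf,v8:inf
step 2: dist = v0:0,v1:20,v2:inf,v3:11,v4:inf,v5:20,v6:inf,v7:inf,v8:inf
step 3: dist = v0:0,v1:20,v2:inf,v3:11,v4:inf,v5:20,v6:inf,v7:inf,v8:inf
step 4: dist = v0:0,v1:20,v2:inf,v3:11,v4:inf,v5:20,v6:inf,v7:inf,v8:inf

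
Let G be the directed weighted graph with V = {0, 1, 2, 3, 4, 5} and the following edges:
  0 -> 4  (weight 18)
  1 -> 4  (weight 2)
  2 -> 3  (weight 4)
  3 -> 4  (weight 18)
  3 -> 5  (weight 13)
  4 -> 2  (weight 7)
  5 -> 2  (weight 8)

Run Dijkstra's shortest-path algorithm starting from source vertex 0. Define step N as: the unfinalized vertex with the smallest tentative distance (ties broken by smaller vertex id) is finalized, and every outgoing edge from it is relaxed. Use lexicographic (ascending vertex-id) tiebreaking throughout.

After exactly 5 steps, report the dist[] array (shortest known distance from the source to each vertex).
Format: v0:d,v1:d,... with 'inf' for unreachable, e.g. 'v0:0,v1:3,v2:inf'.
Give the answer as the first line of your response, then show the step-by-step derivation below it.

v0:0,v1:inf,v2:25,v3:29,v4:18,v5:42

step 1: dist = v0:0,v1:inf,v2:inf,v3:inf,v4:18,v5:inf
step 2: dist = v0:0,v1:inf,v2:25,v3:inf,v4:18,v5:inf
step 3: dist = v0:0,v1:inf,v2:25,v3:29,v4:18,v5:inf
step 4: dist = v0:0,v1:inf,v2:25,v3:29,v4:18,v5:42
step 5: dist = v0:0,v1:inf,v2:25,v3:29,v4:18,v5:42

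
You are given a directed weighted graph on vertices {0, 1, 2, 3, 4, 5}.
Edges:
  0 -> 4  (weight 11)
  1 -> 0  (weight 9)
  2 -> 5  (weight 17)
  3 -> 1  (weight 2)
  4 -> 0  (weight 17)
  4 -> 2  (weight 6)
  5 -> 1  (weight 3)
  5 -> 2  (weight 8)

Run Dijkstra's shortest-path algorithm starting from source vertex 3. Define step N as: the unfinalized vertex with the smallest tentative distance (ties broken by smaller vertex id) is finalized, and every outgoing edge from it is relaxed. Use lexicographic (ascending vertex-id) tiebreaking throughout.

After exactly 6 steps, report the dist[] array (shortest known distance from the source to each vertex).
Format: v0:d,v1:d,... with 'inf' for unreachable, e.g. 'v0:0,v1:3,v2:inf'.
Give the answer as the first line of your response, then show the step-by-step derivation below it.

v0:11,v1:2,v2:28,v3:0,v4:22,v5:45

step 1: dist = v0:inf,v1:2,v2:inf,v3:0,v4:inf,v5:inf
step 2: dist = v0:11,v1:2,v2:inf,v3:0,v4:inf,v5:inf
step 3: dist = v0:11,v1:2,v2:inf,v3:0,v4:22,v5:inf
step 4: dist = v0:11,v1:2,v2:28,v3:0,v4:22,v5:inf
step 5: dist = v0:11,v1:2,v2:28,v3:0,v4:22,v5:45
step 6: dist = v0:11,v1:2,v2:28,v3:0,v4:22,v5:45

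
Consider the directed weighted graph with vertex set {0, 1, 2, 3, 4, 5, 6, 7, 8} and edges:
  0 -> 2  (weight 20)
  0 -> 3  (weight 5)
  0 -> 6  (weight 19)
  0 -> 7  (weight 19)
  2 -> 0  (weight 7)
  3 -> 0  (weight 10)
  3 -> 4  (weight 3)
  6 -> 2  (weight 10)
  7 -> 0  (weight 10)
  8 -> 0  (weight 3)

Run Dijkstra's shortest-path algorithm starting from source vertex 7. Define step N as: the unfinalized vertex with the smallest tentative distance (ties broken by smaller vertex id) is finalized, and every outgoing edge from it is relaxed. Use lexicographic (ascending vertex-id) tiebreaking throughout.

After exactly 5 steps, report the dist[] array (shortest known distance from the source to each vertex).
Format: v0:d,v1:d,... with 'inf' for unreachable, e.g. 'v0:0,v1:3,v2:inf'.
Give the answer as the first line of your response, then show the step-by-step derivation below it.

v0:10,v1:inf,v2:30,v3:15,v4:18,v5:inf,v6:29,v7:0,v8:inf

step 1: dist = v0:10,v1:inf,v2:inf,v3:inf,v4:inf,v5:inf,v6:inf,v7:0,v8:inf
step 2: dist = v0:10,v1:inf,v2:30,v3:15,v4:inf,v5:inf,v6:29,v7:0,v8:inf
step 3: dist = v0:10,v1:inf,v2:30,v3:15,v4:18,v5:inf,v6:29,v7:0,v8:inf
step 4: dist = v0:10,v1:inf,v2:30,v3:15,v4:18,v5:inf,v6:29,v7:0,v8:inf
step 5: dist = v0:10,v1:inf,v2:30,v3:15,v4:18,v5:inf,v6:29,v7:0,v8:inf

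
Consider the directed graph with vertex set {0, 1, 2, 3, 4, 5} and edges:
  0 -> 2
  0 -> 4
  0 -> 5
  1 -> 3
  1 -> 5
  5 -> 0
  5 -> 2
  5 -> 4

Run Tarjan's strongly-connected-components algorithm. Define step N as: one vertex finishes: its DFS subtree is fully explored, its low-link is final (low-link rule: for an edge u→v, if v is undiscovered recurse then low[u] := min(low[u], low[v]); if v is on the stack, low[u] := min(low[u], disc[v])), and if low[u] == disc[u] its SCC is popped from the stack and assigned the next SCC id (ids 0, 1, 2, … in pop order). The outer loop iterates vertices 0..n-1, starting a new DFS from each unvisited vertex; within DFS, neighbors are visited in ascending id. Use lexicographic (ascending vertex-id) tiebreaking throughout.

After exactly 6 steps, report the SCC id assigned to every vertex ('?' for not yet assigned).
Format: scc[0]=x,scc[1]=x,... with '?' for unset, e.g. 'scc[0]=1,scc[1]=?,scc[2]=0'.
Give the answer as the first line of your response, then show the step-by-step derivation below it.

scc[0]=2,scc[1]=4,scc[2]=0,scc[3]=3,scc[4]=1,scc[5]=2

step 1: low=(low[0]=0,low[1]=?,low[2]=1,low[3]=?,low[4]=?,low[5]=?); scc=(scc[0]=?,scc[1]=?,scc[2]=0,scc[3]=?,scc[4]=?,scc[5]=?)
step 2: low=(low[0]=0,low[1]=?,low[2]=1,low[3]=?,low[4]=2,low[5]=?); scc=(scc[0]=?,scc[1]=?,scc[2]=0,scc[3]=?,scc[4]=1,scc[5]=?)
step 3: low=(low[0]=0,low[1]=?,low[2]=1,low[3]=?,low[4]=2,low[5]=0); scc=(scc[0]=?,scc[1]=?,scc[2]=0,scc[3]=?,scc[4]=1,scc[5]=?)
step 4: low=(low[0]=0,low[1]=?,low[2]=1,low[3]=?,low[4]=2,low[5]=0); scc=(scc[0]=2,scc[1]=?,scc[2]=0,scc[3]=?,scc[4]=1,scc[5]=2)
step 5: low=(low[0]=0,low[1]=4,low[2]=1,low[3]=5,low[4]=2,low[5]=0); scc=(scc[0]=2,scc[1]=?,scc[2]=0,scc[3]=3,scc[4]=1,scc[5]=2)
step 6: low=(low[0]=0,low[1]=4,low[2]=1,low[3]=5,low[4]=2,low[5]=0); scc=(scc[0]=2,scc[1]=4,scc[2]=0,scc[3]=3,scc[4]=1,scc[5]=2)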